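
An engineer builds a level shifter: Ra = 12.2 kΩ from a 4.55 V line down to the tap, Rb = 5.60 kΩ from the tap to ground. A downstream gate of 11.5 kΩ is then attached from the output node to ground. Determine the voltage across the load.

The load sits in parallel with Rb: Rb‖R_L = (5.60 × 11.5) / (5.60 + 11.5) = 3.766 kΩ.
V_out = 4.55 × 3.766 / (12.2 + 3.766) = 4.55 × 3.766/15.97 = 1.07 V.

V_out ≈ 1.07 V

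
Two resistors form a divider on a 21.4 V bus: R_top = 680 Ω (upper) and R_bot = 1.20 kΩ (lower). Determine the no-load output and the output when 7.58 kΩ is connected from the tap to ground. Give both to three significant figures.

Open-circuit: V = 21.4 × 1200/(680 + 1200) = 13.7 V.
With the load, R_bot becomes R_bot‖R_L = 1036 Ω, so V = 21.4 × 1036/1716 = 12.9 V.

Unloaded: 13.7 V; loaded: 12.9 V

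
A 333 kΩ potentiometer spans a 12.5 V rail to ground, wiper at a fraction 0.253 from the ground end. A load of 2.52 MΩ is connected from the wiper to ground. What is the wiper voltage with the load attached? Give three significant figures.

The wiper splits the pot into (1−α)R = 248.8 kΩ above and αR = 84.25 kΩ below.
Lower section ‖ load = 81.52 kΩ.
V_wiper = 12.5 × 81.52/(248.8 + 81.52) = 3.09 V.

V ≈ 3.09 V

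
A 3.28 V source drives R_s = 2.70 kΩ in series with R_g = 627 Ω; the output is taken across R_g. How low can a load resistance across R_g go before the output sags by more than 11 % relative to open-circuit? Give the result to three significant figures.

R_L(min) ≈ 4.12 kΩ

Output resistance R_th = R_s‖R_g = (2700 × 627)/3327 = 508.8 Ω.
The fractional drop is R_th/(R_th + R_L); requiring this ≤ 0.110 gives R_L ≥ R_th(1/0.110 − 1) = 508.8 × 8.091 = 4.12 kΩ.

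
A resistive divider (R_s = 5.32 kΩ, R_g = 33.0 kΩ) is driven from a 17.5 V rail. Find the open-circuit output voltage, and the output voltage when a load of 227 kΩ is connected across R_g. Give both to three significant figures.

Open-circuit: V = 17.5 × 33.0/(5.32 + 33.0) = 15.1 V.
With the load, R_g becomes R_g‖R_L = 28.81 kΩ, so V = 17.5 × 28.81/34.13 = 14.8 V.

Unloaded: 15.1 V; loaded: 14.8 V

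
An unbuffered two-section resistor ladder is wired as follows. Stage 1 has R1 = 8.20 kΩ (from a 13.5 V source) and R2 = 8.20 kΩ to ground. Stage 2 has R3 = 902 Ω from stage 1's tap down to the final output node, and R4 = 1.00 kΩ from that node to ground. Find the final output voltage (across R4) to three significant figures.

V_out ≈ 1.12 V

Stage 2 presents R3+R4 = 1902 Ω as a load on stage 1's tap.
Stage 1's lower leg becomes R2‖(R3+R4) = 1544 Ω, so V_mid = 13.5 × 1544/9744 = 2.139 V.
Stage 2 is itself unloaded: V_out = V_mid × R4/(R3+R4) = 2.139 × 1000/1902 = 1.12 V.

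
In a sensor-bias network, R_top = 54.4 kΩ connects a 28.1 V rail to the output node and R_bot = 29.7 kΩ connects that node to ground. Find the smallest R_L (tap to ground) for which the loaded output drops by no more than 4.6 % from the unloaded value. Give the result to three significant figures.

R_L(min) ≈ 398 kΩ

Output resistance R_th = R_top‖R_bot = (54.4 × 29.7)/84.10 = 19.21 kΩ.
The fractional drop is R_th/(R_th + R_L); requiring this ≤ 0.0460 gives R_L ≥ R_th(1/0.0460 − 1) = 19.21 × 20.74 = 398 kΩ.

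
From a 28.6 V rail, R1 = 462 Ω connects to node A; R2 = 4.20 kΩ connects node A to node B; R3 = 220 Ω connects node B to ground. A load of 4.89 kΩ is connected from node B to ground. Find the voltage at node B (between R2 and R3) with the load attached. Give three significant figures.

At node B, R3 is in parallel with the load: R3‖R_L = 210.5 Ω.
Below node A the resistance is R2 + (R3‖R_L) = 4411 Ω, so V_A = 28.6 × 4411/4873 = 25.89 V.
Then V_B = V_A × (R3‖R_L)/(R2 + R3‖R_L) = 25.89 × 210.5/4411 = 1.24 V.

V ≈ 1.24 V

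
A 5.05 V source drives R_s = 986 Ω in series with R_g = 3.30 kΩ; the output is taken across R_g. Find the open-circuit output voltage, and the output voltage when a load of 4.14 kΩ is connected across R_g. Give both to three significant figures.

Open-circuit: V = 5.05 × 3300/(986 + 3300) = 3.89 V.
With the load, R_g becomes R_g‖R_L = 1836 Ω, so V = 5.05 × 1836/2822 = 3.29 V.

Unloaded: 3.89 V; loaded: 3.29 V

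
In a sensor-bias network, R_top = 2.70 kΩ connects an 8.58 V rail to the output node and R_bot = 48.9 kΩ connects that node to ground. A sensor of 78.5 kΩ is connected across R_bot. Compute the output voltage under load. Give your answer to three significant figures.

The load sits in parallel with R_bot: R_bot‖R_L = (48.9 × 78.5) / (48.9 + 78.5) = 30.13 kΩ.
V_out = 8.58 × 30.13 / (2.70 + 30.13) = 8.58 × 30.13/32.83 = 7.87 V.

V_out ≈ 7.87 V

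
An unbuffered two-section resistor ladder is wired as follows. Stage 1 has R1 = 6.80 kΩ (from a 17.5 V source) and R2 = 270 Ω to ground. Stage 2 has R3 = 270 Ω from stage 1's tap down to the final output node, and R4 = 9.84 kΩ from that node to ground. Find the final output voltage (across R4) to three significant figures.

Stage 2 presents R3+R4 = 10110 Ω as a load on stage 1's tap.
Stage 1's lower leg becomes R2‖(R3+R4) = 263.0 Ω, so V_mid = 17.5 × 263.0/7063 = 0.6516 V.
Stage 2 is itself unloaded: V_out = V_mid × R4/(R3+R4) = 0.6516 × 9840/10110 = 0.634 V.

V_out ≈ 0.634 V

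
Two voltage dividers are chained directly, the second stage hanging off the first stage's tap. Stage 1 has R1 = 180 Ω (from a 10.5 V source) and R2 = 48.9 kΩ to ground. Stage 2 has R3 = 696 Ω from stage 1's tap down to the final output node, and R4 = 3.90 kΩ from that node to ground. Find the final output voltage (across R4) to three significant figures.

V_out ≈ 8.54 V

Stage 2 presents R3+R4 = 4596 Ω as a load on stage 1's tap.
Stage 1's lower leg becomes R2‖(R3+R4) = 4201 Ω, so V_mid = 10.5 × 4201/4381 = 10.07 V.
Stage 2 is itself unloaded: V_out = V_mid × R4/(R3+R4) = 10.07 × 3900/4596 = 8.54 V.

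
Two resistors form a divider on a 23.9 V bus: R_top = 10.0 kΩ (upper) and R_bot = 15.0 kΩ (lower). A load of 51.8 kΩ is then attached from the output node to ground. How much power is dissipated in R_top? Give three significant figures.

Total resistance from the source is R_top + (R_bot‖R_L) = 21.63 kΩ, so I = 23.9/21.63 kΩ = 1.105 mA.
P = I²·R_top = (1.105 mA)² × 10.0 kΩ = 12.2 mW.

P ≈ 12.2 mW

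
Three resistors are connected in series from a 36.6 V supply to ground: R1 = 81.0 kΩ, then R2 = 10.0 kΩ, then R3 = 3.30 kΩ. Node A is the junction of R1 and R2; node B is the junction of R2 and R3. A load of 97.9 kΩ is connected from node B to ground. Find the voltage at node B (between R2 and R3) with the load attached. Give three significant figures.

V ≈ 1.24 V

At node B, R3 is in parallel with the load: R3‖R_L = 3.192 kΩ.
Below node A the resistance is R2 + (R3‖R_L) = 13.19 kΩ, so V_A = 36.6 × 13.19/94.19 = 5.126 V.
Then V_B = V_A × (R3‖R_L)/(R2 + R3‖R_L) = 5.126 × 3.192/13.19 = 1.24 V.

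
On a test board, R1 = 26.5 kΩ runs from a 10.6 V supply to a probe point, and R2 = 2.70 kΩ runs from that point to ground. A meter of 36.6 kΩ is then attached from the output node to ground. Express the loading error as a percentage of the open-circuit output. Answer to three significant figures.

The divider's output (Thévenin) resistance is R1‖R2 = 2.450 kΩ.
Fractional drop under load = R_th/(R_th + R_L) = 2.450 / (2.450 + 36.6) = 0.06275.
So the output falls by 6.27 %.

6.27 %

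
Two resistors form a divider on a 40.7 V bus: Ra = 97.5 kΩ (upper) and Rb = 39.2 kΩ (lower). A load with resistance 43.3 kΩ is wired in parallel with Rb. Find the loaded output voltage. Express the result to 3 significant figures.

V_out ≈ 7.09 V

The load sits in parallel with Rb: Rb‖R_L = (39.2 × 43.3) / (39.2 + 43.3) = 20.57 kΩ.
V_out = 40.7 × 20.57 / (97.5 + 20.57) = 40.7 × 20.57/118.1 = 7.09 V.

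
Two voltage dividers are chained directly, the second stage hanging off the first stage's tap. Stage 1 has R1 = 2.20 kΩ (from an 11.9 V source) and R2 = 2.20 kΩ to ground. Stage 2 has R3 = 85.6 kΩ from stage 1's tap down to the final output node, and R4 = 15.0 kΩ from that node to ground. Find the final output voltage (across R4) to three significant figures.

Stage 2 presents R3+R4 = 100.6 kΩ as a load on stage 1's tap.
Stage 1's lower leg becomes R2‖(R3+R4) = 2.153 kΩ, so V_mid = 11.9 × 2.153/4.353 = 5.886 V.
Stage 2 is itself unloaded: V_out = V_mid × R4/(R3+R4) = 5.886 × 15.0/100.6 = 0.878 V.

V_out ≈ 0.878 V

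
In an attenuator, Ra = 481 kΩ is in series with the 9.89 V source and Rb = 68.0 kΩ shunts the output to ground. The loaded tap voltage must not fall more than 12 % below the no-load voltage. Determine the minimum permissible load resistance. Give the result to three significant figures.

R_L(min) ≈ 437 kΩ

Output resistance R_th = Ra‖Rb = (481 × 68.0)/549.0 = 59.58 kΩ.
The fractional drop is R_th/(R_th + R_L); requiring this ≤ 0.120 gives R_L ≥ R_th(1/0.120 − 1) = 59.58 × 7.333 = 437 kΩ.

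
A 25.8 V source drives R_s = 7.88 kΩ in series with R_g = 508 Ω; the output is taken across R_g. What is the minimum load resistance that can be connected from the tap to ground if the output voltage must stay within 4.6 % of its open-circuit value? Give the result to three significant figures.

Output resistance R_th = R_s‖R_g = (7880 × 508)/8388 = 477.2 Ω.
The fractional drop is R_th/(R_th + R_L); requiring this ≤ 0.0460 gives R_L ≥ R_th(1/0.0460 − 1) = 477.2 × 20.74 = 9.90 kΩ.

R_L(min) ≈ 9.90 kΩ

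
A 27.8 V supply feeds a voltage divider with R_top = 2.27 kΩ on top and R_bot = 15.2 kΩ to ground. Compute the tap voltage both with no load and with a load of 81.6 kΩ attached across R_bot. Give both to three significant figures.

Unloaded: 24.2 V; loaded: 23.6 V

Open-circuit: V = 27.8 × 15.2/(2.27 + 15.2) = 24.2 V.
With the load, R_bot becomes R_bot‖R_L = 12.81 kΩ, so V = 27.8 × 12.81/15.08 = 23.6 V.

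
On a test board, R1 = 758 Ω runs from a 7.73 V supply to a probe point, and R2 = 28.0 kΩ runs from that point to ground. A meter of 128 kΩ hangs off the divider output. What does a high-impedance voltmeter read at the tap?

The load sits in parallel with R2: R2‖R_L = (28000 × 128000) / (28000 + 128000) = 22970 Ω.
V_out = 7.73 × 22970 / (758 + 22970) = 7.73 × 22970/23730 = 7.48 V.

V_out ≈ 7.48 V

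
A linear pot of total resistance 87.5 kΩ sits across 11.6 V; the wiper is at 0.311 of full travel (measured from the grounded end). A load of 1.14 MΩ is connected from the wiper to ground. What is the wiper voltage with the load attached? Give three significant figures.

The wiper splits the pot into (1−α)R = 60.29 kΩ above and αR = 27.21 kΩ below.
Lower section ‖ load = 26.58 kΩ.
V_wiper = 11.6 × 26.58/(60.29 + 26.58) = 3.55 V.

V ≈ 3.55 V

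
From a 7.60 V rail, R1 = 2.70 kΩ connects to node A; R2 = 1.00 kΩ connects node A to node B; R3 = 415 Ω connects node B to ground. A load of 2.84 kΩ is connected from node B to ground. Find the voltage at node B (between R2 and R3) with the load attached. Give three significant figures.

V ≈ 0.677 V

At node B, R3 is in parallel with the load: R3‖R_L = 362.1 Ω.
Below node A the resistance is R2 + (R3‖R_L) = 1362 Ω, so V_A = 7.60 × 1362/4062 = 2.548 V.
Then V_B = V_A × (R3‖R_L)/(R2 + R3‖R_L) = 2.548 × 362.1/1362 = 0.677 V.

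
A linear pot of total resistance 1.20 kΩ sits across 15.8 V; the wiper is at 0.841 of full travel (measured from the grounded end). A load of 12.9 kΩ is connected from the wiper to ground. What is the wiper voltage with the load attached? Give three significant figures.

The wiper splits the pot into (1−α)R = 190.8 Ω above and αR = 1009 Ω below.
Lower section ‖ load = 936.0 Ω.
V_wiper = 15.8 × 936.0/(190.8 + 936.0) = 13.1 V.

V ≈ 13.1 V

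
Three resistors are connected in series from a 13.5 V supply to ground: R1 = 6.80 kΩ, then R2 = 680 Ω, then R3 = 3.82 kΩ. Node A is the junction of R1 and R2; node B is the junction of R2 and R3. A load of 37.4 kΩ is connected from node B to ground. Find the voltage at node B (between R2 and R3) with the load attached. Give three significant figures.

At node B, R3 is in parallel with the load: R3‖R_L = 3466 Ω.
Below node A the resistance is R2 + (R3‖R_L) = 4146 Ω, so V_A = 13.5 × 4146/10950 = 5.113 V.
Then V_B = V_A × (R3‖R_L)/(R2 + R3‖R_L) = 5.113 × 3466/4146 = 4.27 V.

V ≈ 4.27 V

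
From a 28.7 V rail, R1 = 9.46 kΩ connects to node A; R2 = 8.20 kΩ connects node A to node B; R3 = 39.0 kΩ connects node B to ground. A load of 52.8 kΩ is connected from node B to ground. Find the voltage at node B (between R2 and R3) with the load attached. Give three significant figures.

V ≈ 16.1 V

At node B, R3 is in parallel with the load: R3‖R_L = 22.43 kΩ.
Below node A the resistance is R2 + (R3‖R_L) = 30.63 kΩ, so V_A = 28.7 × 30.63/40.09 = 21.93 V.
Then V_B = V_A × (R3‖R_L)/(R2 + R3‖R_L) = 21.93 × 22.43/30.63 = 16.1 V.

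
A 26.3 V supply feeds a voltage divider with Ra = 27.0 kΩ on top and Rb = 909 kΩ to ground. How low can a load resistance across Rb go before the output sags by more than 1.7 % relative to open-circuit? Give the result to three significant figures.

R_L(min) ≈ 1.52 MΩ

Output resistance R_th = Ra‖Rb = (27.0 × 909)/936.0 = 26.22 kΩ.
The fractional drop is R_th/(R_th + R_L); requiring this ≤ 0.0170 gives R_L ≥ R_th(1/0.0170 − 1) = 26.22 × 57.82 = 1.52 MΩ.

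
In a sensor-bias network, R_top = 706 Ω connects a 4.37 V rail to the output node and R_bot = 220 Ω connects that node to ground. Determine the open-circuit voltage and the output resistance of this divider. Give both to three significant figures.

V_th = 1.04 V, R_th = 168 Ω

V_th is the open-circuit tap voltage: 4.37 × 220/(706 + 220) = 1.04 V.
With the supply zeroed, R_top and R_bot appear in parallel from the tap: R_th = R_top‖R_bot = (706 × 220)/926.0 = 168 Ω.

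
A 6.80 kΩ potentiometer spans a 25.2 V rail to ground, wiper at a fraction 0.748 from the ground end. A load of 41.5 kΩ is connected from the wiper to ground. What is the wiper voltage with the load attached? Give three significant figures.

V ≈ 18.3 V

The wiper splits the pot into (1−α)R = 1.714 kΩ above and αR = 5.086 kΩ below.
Lower section ‖ load = 4.531 kΩ.
V_wiper = 25.2 × 4.531/(1.714 + 4.531) = 18.3 V.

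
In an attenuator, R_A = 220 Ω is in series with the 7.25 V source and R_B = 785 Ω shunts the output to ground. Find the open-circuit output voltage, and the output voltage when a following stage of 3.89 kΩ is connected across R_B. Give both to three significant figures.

Open-circuit: V = 7.25 × 785/(220 + 785) = 5.66 V.
With the load, R_B becomes R_B‖R_L = 653.2 Ω, so V = 7.25 × 653.2/873.2 = 5.42 V.

Unloaded: 5.66 V; loaded: 5.42 V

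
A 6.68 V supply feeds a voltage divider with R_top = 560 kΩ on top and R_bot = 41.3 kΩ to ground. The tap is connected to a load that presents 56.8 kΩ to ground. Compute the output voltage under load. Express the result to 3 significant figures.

V_out ≈ 0.274 V

The load sits in parallel with R_bot: R_bot‖R_L = (41.3 × 56.8) / (41.3 + 56.8) = 23.91 kΩ.
V_out = 6.68 × 23.91 / (560 + 23.91) = 6.68 × 23.91/583.9 = 0.274 V.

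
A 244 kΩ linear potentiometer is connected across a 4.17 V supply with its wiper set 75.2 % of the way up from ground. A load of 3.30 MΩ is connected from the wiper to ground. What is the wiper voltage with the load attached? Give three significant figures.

The wiper splits the pot into (1−α)R = 60.51 kΩ above and αR = 183.5 kΩ below.
Lower section ‖ load = 173.8 kΩ.
V_wiper = 4.17 × 173.8/(60.51 + 173.8) = 3.09 V.

V ≈ 3.09 V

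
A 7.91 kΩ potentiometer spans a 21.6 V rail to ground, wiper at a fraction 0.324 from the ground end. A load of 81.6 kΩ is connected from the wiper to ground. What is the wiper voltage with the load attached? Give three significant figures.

The wiper splits the pot into (1−α)R = 5.347 kΩ above and αR = 2.563 kΩ below.
Lower section ‖ load = 2.485 kΩ.
V_wiper = 21.6 × 2.485/(5.347 + 2.485) = 6.85 V.

V ≈ 6.85 V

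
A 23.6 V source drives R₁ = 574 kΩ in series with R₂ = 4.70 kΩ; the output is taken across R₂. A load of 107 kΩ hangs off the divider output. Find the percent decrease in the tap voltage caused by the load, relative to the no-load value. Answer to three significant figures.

4.17 %

The divider's output (Thévenin) resistance is R₁‖R₂ = 4.662 kΩ.
Fractional drop under load = R_th/(R_th + R_L) = 4.662 / (4.662 + 107) = 0.04175.
So the output falls by 4.17 %.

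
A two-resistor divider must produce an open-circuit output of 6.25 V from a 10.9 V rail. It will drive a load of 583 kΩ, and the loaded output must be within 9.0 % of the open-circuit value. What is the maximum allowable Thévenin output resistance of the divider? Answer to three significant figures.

R_th ≤ 57.7 kΩ

Loading drop = R_th/(R_th + R_L) ≤ 0.0900, so R_th ≤ R_L · ε/(1−ε) = 583 kΩ × 0.0900/0.9100 = 57.7 kΩ.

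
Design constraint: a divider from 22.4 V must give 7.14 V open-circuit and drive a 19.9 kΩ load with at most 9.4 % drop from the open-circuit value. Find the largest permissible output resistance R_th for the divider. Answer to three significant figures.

Loading drop = R_th/(R_th + R_L) ≤ 0.0940, so R_th ≤ R_L · ε/(1−ε) = 19.9 kΩ × 0.0940/0.9060 = 2.06 kΩ.

R_th ≤ 2.06 kΩ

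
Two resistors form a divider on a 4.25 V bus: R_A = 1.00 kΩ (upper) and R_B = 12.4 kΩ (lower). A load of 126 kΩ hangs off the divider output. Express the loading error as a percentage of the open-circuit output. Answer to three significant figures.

0.729 %

The divider's output (Thévenin) resistance is R_A‖R_B = 0.9254 kΩ.
Fractional drop under load = R_th/(R_th + R_L) = 0.9254 / (0.9254 + 126) = 0.007291.
So the output falls by 0.729 %.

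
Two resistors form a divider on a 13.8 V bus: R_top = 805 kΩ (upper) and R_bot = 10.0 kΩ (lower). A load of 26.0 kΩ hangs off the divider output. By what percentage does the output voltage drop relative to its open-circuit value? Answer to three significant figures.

27.5 %

Unloaded V = 13.8 × 10.0/815.0 = 0.1693 V.
Loaded: R_bot‖R_L = 7.222 kΩ, giving V = 13.8 × 7.222/812.2 = 0.1227 V.
Drop = (0.1693 − 0.1227) / 0.1693 = 27.5 %.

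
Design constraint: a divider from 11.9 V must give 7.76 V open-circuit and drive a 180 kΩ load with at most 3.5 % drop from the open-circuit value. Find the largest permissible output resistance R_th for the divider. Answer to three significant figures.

R_th ≤ 6.53 kΩ

Loading drop = R_th/(R_th + R_L) ≤ 0.0350, so R_th ≤ R_L · ε/(1−ε) = 180 kΩ × 0.0350/0.9650 = 6.53 kΩ.
(Any R1, R2 with R2/(R1+R2) = 0.652 and R1‖R2 ≤ 6.53 kΩ will meet the spec.)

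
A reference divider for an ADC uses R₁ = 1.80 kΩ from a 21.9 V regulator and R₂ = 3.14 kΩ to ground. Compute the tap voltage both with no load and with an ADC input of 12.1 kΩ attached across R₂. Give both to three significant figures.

Unloaded: 13.9 V; loaded: 12.7 V

Open-circuit: V = 21.9 × 3.14/(1.80 + 3.14) = 13.9 V.
With the load, R₂ becomes R₂‖R_L = 2.493 kΩ, so V = 21.9 × 2.493/4.293 = 12.7 V.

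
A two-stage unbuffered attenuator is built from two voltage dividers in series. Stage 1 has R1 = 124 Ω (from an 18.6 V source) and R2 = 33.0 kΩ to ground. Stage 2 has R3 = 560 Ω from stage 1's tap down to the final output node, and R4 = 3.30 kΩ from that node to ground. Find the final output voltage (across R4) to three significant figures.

V_out ≈ 15.4 V

Stage 2 presents R3+R4 = 3860 Ω as a load on stage 1's tap.
Stage 1's lower leg becomes R2‖(R3+R4) = 3456 Ω, so V_mid = 18.6 × 3456/3580 = 17.96 V.
Stage 2 is itself unloaded: V_out = V_mid × R4/(R3+R4) = 17.96 × 3300/3860 = 15.4 V.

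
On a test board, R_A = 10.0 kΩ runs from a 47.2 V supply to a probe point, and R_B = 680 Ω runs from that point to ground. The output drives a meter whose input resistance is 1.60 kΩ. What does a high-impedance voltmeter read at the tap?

V_out ≈ 2.15 V

The load sits in parallel with R_B: R_B‖R_L = (680 × 1600) / (680 + 1600) = 477.2 Ω.
V_out = 47.2 × 477.2 / (10000 + 477.2) = 47.2 × 477.2/10480 = 2.15 V.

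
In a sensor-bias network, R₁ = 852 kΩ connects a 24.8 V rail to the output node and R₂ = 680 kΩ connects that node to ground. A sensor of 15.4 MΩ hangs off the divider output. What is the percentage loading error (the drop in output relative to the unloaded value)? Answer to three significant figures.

The divider's output (Thévenin) resistance is R₁‖R₂ = 378.2 kΩ.
Fractional drop under load = R_th/(R_th + R_L) = 378.2 / (378.2 + 15400) = 0.02397.
So the output falls by 2.40 %.

2.40 %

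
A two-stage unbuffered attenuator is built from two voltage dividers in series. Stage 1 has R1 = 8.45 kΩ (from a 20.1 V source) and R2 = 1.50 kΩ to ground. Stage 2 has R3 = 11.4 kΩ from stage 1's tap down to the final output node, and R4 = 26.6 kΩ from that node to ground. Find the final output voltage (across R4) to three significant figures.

Stage 2 presents R3+R4 = 38.00 kΩ as a load on stage 1's tap.
Stage 1's lower leg becomes R2‖(R3+R4) = 1.443 kΩ, so V_mid = 20.1 × 1.443/9.893 = 2.932 V.
Stage 2 is itself unloaded: V_out = V_mid × R4/(R3+R4) = 2.932 × 26.6/38.00 = 2.05 V.

V_out ≈ 2.05 V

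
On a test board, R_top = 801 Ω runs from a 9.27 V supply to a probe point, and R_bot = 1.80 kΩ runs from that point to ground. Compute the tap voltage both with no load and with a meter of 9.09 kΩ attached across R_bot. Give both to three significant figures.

Unloaded: 6.42 V; loaded: 6.05 V

Open-circuit: V = 9.27 × 1800/(801 + 1800) = 6.42 V.
With the load, R_bot becomes R_bot‖R_L = 1502 Ω, so V = 9.27 × 1502/2303 = 6.05 V.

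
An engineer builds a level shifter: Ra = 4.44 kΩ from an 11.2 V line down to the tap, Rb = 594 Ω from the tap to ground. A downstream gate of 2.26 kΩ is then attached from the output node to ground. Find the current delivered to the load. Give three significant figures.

I_L ≈ 0.475 mA

Rb‖R_L = 470.4 Ω; V_out = 11.2 × 470.4/4910 = 1.073 V.
I_L = V_out / R_L = 1.073 / 2.26 kΩ = 0.475 mA.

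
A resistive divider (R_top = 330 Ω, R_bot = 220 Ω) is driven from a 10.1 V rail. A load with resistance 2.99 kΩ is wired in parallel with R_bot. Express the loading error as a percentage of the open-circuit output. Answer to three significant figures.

The divider's output (Thévenin) resistance is R_top‖R_bot = 132.0 Ω.
Fractional drop under load = R_th/(R_th + R_L) = 132.0 / (132.0 + 2990) = 0.04228.
So the output falls by 4.23 %.

4.23 %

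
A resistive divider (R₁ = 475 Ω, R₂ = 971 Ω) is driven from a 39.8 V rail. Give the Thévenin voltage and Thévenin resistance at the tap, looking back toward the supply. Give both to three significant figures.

V_th = 26.7 V, R_th = 319 Ω

V_th is the open-circuit tap voltage: 39.8 × 971/(475 + 971) = 26.7 V.
With the supply zeroed, R₁ and R₂ appear in parallel from the tap: R_th = R₁‖R₂ = (475 × 971)/1446 = 319 Ω.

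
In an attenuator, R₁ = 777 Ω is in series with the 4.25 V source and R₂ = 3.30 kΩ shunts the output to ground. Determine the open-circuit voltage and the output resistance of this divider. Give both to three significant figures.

V_th is the open-circuit tap voltage: 4.25 × 3300/(777 + 3300) = 3.44 V.
With the supply zeroed, R₁ and R₂ appear in parallel from the tap: R_th = R₁‖R₂ = (777 × 3300)/4077 = 629 Ω.

V_th = 3.44 V, R_th = 629 Ω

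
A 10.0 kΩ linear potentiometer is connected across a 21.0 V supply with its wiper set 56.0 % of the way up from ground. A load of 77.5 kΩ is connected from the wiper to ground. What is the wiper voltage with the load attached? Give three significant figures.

The wiper splits the pot into (1−α)R = 4.400 kΩ above and αR = 5.600 kΩ below.
Lower section ‖ load = 5.223 kΩ.
V_wiper = 21.0 × 5.223/(4.400 + 5.223) = 11.4 V.

V ≈ 11.4 V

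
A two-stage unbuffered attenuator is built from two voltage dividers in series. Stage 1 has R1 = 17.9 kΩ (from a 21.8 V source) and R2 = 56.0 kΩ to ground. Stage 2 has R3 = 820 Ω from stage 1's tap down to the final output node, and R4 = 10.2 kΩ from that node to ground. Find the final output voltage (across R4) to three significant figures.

V_out ≈ 6.85 V

Stage 2 presents R3+R4 = 11020 Ω as a load on stage 1's tap.
Stage 1's lower leg becomes R2‖(R3+R4) = 9208 Ω, so V_mid = 21.8 × 9208/27110 = 7.405 V.
Stage 2 is itself unloaded: V_out = V_mid × R4/(R3+R4) = 7.405 × 10200/11020 = 6.85 V.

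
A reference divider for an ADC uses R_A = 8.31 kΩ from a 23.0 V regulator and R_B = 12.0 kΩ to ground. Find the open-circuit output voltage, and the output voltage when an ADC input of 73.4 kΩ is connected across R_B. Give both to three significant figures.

Open-circuit: V = 23.0 × 12.0/(8.31 + 12.0) = 13.6 V.
With the load, R_B becomes R_B‖R_L = 10.31 kΩ, so V = 23.0 × 10.31/18.62 = 12.7 V.

Unloaded: 13.6 V; loaded: 12.7 V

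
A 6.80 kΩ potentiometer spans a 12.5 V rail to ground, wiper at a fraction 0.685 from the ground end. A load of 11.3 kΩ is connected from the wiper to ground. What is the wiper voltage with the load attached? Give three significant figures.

V ≈ 7.58 V

The wiper splits the pot into (1−α)R = 2.142 kΩ above and αR = 4.658 kΩ below.
Lower section ‖ load = 3.298 kΩ.
V_wiper = 12.5 × 3.298/(2.142 + 3.298) = 7.58 V.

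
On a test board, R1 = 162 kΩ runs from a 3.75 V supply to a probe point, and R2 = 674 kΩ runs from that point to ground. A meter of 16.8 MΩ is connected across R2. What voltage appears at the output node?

V_out ≈ 3.00 V

The load sits in parallel with R2: R2‖R_L = (674 × 16800) / (674 + 16800) = 648.0 kΩ.
V_out = 3.75 × 648.0 / (162 + 648.0) = 3.75 × 648.0/810.0 = 3.00 V.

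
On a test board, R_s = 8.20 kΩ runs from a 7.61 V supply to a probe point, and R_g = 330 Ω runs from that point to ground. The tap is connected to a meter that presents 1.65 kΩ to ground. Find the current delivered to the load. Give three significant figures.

I_L ≈ 0.150 mA

R_g‖R_L = 275.0 Ω; V_out = 7.61 × 275.0/8475 = 0.2469 V.
I_L = V_out / R_L = 0.2469 / 1.65 kΩ = 0.150 mA.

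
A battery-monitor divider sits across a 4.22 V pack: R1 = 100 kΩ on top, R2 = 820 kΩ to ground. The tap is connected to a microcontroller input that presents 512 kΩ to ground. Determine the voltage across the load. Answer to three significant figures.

The load sits in parallel with R2: R2‖R_L = (820 × 512) / (820 + 512) = 315.2 kΩ.
V_out = 4.22 × 315.2 / (100 + 315.2) = 4.22 × 315.2/415.2 = 3.20 V.

V_out ≈ 3.20 V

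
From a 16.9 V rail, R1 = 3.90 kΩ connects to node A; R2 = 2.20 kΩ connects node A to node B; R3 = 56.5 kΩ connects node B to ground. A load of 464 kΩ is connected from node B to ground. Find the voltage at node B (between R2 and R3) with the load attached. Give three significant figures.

At node B, R3 is in parallel with the load: R3‖R_L = 50.37 kΩ.
Below node A the resistance is R2 + (R3‖R_L) = 52.57 kΩ, so V_A = 16.9 × 52.57/56.47 = 15.73 V.
Then V_B = V_A × (R3‖R_L)/(R2 + R3‖R_L) = 15.73 × 50.37/52.57 = 15.1 V.

V ≈ 15.1 V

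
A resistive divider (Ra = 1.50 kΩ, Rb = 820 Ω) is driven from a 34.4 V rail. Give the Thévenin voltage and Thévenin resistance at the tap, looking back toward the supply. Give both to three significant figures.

V_th = 12.2 V, R_th = 530 Ω

V_th is the open-circuit tap voltage: 34.4 × 820/(1500 + 820) = 12.2 V.
With the supply zeroed, Ra and Rb appear in parallel from the tap: R_th = Ra‖Rb = (1500 × 820)/2320 = 530 Ω.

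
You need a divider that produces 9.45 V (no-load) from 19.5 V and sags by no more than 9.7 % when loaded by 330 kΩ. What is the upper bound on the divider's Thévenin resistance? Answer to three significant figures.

R_th ≤ 35.4 kΩ

Loading drop = R_th/(R_th + R_L) ≤ 0.0970, so R_th ≤ R_L · ε/(1−ε) = 330 kΩ × 0.0970/0.9030 = 35.4 kΩ.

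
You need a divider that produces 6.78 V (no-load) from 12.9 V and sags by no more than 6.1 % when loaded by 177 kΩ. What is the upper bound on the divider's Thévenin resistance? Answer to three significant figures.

Loading drop = R_th/(R_th + R_L) ≤ 0.0610, so R_th ≤ R_L · ε/(1−ε) = 177 kΩ × 0.0610/0.9390 = 11.5 kΩ.

R_th ≤ 11.5 kΩ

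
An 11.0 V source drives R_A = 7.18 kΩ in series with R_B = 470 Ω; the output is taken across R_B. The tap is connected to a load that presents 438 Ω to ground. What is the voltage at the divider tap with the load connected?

The load sits in parallel with R_B: R_B‖R_L = (470 × 438) / (470 + 438) = 226.7 Ω.
V_out = 11.0 × 226.7 / (7180 + 226.7) = 11.0 × 226.7/7407 = 0.337 V.

V_out ≈ 0.337 V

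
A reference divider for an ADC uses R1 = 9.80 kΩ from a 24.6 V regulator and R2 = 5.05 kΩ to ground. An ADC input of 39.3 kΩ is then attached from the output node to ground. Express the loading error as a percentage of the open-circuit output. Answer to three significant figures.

The divider's output (Thévenin) resistance is R1‖R2 = 3.333 kΩ.
Fractional drop under load = R_th/(R_th + R_L) = 3.333 / (3.333 + 39.3) = 0.07817.
So the output falls by 7.82 %.

7.82 %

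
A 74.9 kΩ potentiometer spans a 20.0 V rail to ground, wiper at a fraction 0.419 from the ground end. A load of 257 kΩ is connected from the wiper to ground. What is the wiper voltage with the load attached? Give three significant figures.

V ≈ 7.82 V

The wiper splits the pot into (1−α)R = 43.52 kΩ above and αR = 31.38 kΩ below.
Lower section ‖ load = 27.97 kΩ.
V_wiper = 20.0 × 27.97/(43.52 + 27.97) = 7.82 V.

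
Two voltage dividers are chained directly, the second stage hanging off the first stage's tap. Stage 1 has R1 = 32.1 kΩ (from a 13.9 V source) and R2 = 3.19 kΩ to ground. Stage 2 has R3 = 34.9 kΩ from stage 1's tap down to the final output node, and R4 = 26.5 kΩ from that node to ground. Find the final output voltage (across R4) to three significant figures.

Stage 2 presents R3+R4 = 61.40 kΩ as a load on stage 1's tap.
Stage 1's lower leg becomes R2‖(R3+R4) = 3.032 kΩ, so V_mid = 13.9 × 3.032/35.13 = 1.200 V.
Stage 2 is itself unloaded: V_out = V_mid × R4/(R3+R4) = 1.200 × 26.5/61.40 = 0.518 V.

V_out ≈ 0.518 V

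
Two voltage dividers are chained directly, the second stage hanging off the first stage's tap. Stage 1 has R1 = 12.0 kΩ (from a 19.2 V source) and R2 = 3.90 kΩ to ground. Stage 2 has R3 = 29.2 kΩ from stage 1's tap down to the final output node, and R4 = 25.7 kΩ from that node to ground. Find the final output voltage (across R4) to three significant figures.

V_out ≈ 2.09 V

Stage 2 presents R3+R4 = 54.90 kΩ as a load on stage 1's tap.
Stage 1's lower leg becomes R2‖(R3+R4) = 3.641 kΩ, so V_mid = 19.2 × 3.641/15.64 = 4.470 V.
Stage 2 is itself unloaded: V_out = V_mid × R4/(R3+R4) = 4.470 × 25.7/54.90 = 2.09 V.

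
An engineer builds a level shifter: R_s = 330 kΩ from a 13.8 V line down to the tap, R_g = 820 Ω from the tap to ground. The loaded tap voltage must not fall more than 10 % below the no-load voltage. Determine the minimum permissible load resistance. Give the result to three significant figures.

R_L(min) ≈ 7.36 kΩ

Output resistance R_th = R_s‖R_g = (330000 × 820)/330800 = 818.0 Ω.
The fractional drop is R_th/(R_th + R_L); requiring this ≤ 0.100 gives R_L ≥ R_th(1/0.100 − 1) = 818.0 × 9.000 = 7.36 kΩ.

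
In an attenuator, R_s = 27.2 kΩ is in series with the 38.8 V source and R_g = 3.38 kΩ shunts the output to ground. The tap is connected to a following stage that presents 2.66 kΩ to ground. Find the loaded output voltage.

The load sits in parallel with R_g: R_g‖R_L = (3.38 × 2.66) / (3.38 + 2.66) = 1.489 kΩ.
V_out = 38.8 × 1.489 / (27.2 + 1.489) = 38.8 × 1.489/28.69 = 2.01 V.

V_out ≈ 2.01 V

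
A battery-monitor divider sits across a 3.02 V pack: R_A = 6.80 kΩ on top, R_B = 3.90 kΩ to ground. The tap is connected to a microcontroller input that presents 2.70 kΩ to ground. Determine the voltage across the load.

The load sits in parallel with R_B: R_B‖R_L = (3.90 × 2.70) / (3.90 + 2.70) = 1.595 kΩ.
V_out = 3.02 × 1.595 / (6.80 + 1.595) = 3.02 × 1.595/8.395 = 0.574 V.

V_out ≈ 0.574 V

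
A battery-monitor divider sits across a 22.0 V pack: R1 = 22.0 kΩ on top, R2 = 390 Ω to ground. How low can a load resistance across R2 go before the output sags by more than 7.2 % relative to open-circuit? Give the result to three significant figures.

R_L(min) ≈ 4.94 kΩ

Output resistance R_th = R1‖R2 = (22000 × 390)/22390 = 383.2 Ω.
The fractional drop is R_th/(R_th + R_L); requiring this ≤ 0.0720 gives R_L ≥ R_th(1/0.0720 − 1) = 383.2 × 12.89 = 4.94 kΩ.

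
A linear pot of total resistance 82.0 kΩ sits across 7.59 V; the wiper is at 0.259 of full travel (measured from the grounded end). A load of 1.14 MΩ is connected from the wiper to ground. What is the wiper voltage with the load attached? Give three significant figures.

V ≈ 1.94 V

The wiper splits the pot into (1−α)R = 60.76 kΩ above and αR = 21.24 kΩ below.
Lower section ‖ load = 20.85 kΩ.
V_wiper = 7.59 × 20.85/(60.76 + 20.85) = 1.94 V.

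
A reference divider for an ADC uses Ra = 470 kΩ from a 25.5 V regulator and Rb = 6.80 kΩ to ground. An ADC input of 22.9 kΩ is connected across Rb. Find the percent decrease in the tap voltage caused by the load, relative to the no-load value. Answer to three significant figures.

Unloaded V = 25.5 × 6.80/476.8 = 0.3637 V.
Loaded: Rb‖R_L = 5.243 kΩ, giving V = 25.5 × 5.243/475.2 = 0.2813 V.
Drop = (0.3637 − 0.2813) / 0.3637 = 22.6 %.

22.6 %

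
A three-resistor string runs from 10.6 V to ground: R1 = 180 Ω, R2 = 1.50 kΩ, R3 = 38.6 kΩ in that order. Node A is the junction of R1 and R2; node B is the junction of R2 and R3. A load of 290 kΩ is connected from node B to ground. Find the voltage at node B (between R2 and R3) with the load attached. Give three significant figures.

At node B, R3 is in parallel with the load: R3‖R_L = 34070 Ω.
Below node A the resistance is R2 + (R3‖R_L) = 35570 Ω, so V_A = 10.6 × 35570/35750 = 10.55 V.
Then V_B = V_A × (R3‖R_L)/(R2 + R3‖R_L) = 10.55 × 34070/35570 = 10.1 V.

V ≈ 10.1 V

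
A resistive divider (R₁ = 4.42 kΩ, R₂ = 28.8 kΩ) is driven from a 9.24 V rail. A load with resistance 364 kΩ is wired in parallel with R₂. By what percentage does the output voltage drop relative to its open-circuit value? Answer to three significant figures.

1.04 %

The divider's output (Thévenin) resistance is R₁‖R₂ = 3.832 kΩ.
Fractional drop under load = R_th/(R_th + R_L) = 3.832 / (3.832 + 364) = 0.01042.
So the output falls by 1.04 %.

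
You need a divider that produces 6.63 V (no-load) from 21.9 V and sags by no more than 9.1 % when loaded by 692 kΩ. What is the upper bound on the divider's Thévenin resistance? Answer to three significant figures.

Loading drop = R_th/(R_th + R_L) ≤ 0.0910, so R_th ≤ R_L · ε/(1−ε) = 692 kΩ × 0.0910/0.9090 = 69.3 kΩ.
(Any R1, R2 with R2/(R1+R2) = 0.303 and R1‖R2 ≤ 69.3 kΩ will meet the spec.)

R_th ≤ 69.3 kΩ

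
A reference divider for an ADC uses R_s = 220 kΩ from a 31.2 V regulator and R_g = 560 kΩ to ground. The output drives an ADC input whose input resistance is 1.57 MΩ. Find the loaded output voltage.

V_out ≈ 20.4 V

The load sits in parallel with R_g: R_g‖R_L = (560 × 1570) / (560 + 1570) = 412.8 kΩ.
V_out = 31.2 × 412.8 / (220 + 412.8) = 31.2 × 412.8/632.8 = 20.4 V.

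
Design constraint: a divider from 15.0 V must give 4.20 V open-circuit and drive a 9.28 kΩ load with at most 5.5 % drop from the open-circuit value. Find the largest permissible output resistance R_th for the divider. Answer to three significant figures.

R_th ≤ 540 Ω

Loading drop = R_th/(R_th + R_L) ≤ 0.0550, so R_th ≤ R_L · ε/(1−ε) = 9.28 kΩ × 0.0550/0.9450 = 540 Ω.
(Any R1, R2 with R2/(R1+R2) = 0.280 and R1‖R2 ≤ 540 Ω will meet the spec.)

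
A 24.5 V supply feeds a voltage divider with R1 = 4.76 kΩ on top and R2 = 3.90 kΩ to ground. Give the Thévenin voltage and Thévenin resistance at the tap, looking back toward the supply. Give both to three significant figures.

V_th = 11.0 V, R_th = 2.14 kΩ

V_th is the open-circuit tap voltage: 24.5 × 3.90/(4.76 + 3.90) = 11.0 V.
With the supply zeroed, R1 and R2 appear in parallel from the tap: R_th = R1‖R2 = (4.76 × 3.90)/8.660 = 2.14 kΩ.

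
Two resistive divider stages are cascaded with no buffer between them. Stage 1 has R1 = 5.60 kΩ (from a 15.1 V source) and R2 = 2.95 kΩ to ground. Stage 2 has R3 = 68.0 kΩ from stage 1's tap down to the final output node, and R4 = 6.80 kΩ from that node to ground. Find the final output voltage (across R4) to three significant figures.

V_out ≈ 0.462 V

Stage 2 presents R3+R4 = 74.80 kΩ as a load on stage 1's tap.
Stage 1's lower leg becomes R2‖(R3+R4) = 2.838 kΩ, so V_mid = 15.1 × 2.838/8.438 = 5.079 V.
Stage 2 is itself unloaded: V_out = V_mid × R4/(R3+R4) = 5.079 × 6.80/74.80 = 0.462 V.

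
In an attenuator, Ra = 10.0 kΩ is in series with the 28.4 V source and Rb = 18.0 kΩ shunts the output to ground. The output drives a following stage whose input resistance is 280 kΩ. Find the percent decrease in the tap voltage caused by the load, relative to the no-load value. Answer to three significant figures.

2.24 %

The divider's output (Thévenin) resistance is Ra‖Rb = 6.429 kΩ.
Fractional drop under load = R_th/(R_th + R_L) = 6.429 / (6.429 + 280) = 0.02244.
So the output falls by 2.24 %.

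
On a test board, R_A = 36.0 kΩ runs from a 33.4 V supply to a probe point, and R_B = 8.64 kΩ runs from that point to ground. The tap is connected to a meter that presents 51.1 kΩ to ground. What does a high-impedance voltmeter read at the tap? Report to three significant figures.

V_out ≈ 5.69 V

The load sits in parallel with R_B: R_B‖R_L = (8.64 × 51.1) / (8.64 + 51.1) = 7.390 kΩ.
V_out = 33.4 × 7.390 / (36.0 + 7.390) = 33.4 × 7.390/43.39 = 5.69 V.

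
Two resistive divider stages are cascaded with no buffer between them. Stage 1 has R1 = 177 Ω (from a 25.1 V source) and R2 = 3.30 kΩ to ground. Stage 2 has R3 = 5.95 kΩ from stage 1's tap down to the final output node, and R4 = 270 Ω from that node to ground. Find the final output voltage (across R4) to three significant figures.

Stage 2 presents R3+R4 = 6220 Ω as a load on stage 1's tap.
Stage 1's lower leg becomes R2‖(R3+R4) = 2156 Ω, so V_mid = 25.1 × 2156/2333 = 23.20 V.
Stage 2 is itself unloaded: V_out = V_mid × R4/(R3+R4) = 23.20 × 270/6220 = 1.01 V.

V_out ≈ 1.01 V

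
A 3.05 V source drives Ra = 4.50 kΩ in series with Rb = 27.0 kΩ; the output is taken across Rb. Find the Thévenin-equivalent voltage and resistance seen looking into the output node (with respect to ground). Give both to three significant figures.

V_th = 2.61 V, R_th = 3.86 kΩ

V_th is the open-circuit tap voltage: 3.05 × 27.0/(4.50 + 27.0) = 2.61 V.
With the supply zeroed, Ra and Rb appear in parallel from the tap: R_th = Ra‖Rb = (4.50 × 27.0)/31.50 = 3.86 kΩ.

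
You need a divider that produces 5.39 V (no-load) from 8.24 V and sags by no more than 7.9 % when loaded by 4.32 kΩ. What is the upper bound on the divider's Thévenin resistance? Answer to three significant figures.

Loading drop = R_th/(R_th + R_L) ≤ 0.0790, so R_th ≤ R_L · ε/(1−ε) = 4.32 kΩ × 0.0790/0.9210 = 371 Ω.

R_th ≤ 371 Ω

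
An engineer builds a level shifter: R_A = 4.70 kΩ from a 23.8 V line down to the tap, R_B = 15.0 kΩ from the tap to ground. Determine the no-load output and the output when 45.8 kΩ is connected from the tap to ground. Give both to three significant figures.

Open-circuit: V = 23.8 × 15.0/(4.70 + 15.0) = 18.1 V.
With the load, R_B becomes R_B‖R_L = 11.30 kΩ, so V = 23.8 × 11.30/16.00 = 16.8 V.

Unloaded: 18.1 V; loaded: 16.8 V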